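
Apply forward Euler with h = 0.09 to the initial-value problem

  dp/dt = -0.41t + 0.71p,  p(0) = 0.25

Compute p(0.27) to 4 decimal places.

Euler: p_{n+1} = p_n + h·f(t_n, p_n).
t=0.000000, p=0.250000: f=0.177500 → p ← 0.250000 + 0.09·0.177500 = 0.265975
t=0.090000, p=0.265975: f=0.151942 → p ← 0.265975 + 0.09·0.151942 = 0.279650
t=0.180000, p=0.279650: f=0.124751 → p ← 0.279650 + 0.09·0.124751 = 0.290877
p(0.27) ≈ 0.2909

0.2909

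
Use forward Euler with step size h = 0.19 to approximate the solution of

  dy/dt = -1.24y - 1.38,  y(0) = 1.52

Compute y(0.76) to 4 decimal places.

Euler: y_{n+1} = y_n + h·f(t_n, y_n).
t=0.000000, y=1.520000: f=-3.264800 → y ← 1.520000 + 0.19·(-3.264800) = 0.899688
t=0.190000, y=0.899688: f=-2.495613 → y ← 0.899688 + 0.19·(-2.495613) = 0.425522
t=0.380000, y=0.425522: f=-1.907647 → y ← 0.425522 + 0.19·(-1.907647) = 0.063069
t=0.570000, y=0.063069: f=-1.458205 → y ← 0.063069 + 0.19·(-1.458205) = -0.213990
y(0.76) ≈ -0.2140

-0.2140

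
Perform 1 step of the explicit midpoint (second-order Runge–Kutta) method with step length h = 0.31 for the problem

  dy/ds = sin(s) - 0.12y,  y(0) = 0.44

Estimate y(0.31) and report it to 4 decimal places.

0.4718

Midpoint: k1 = f(s_n, y_n); k2 = f(s_n + h/2, y_n + (h/2)·k1); y_{n+1} = y_n + h·k2.
s=0.000000, y=0.440000:
  k1 = f(0.000000, 0.440000) = -0.052800
  k2 = f(0.155000, 0.431816) = 0.102562
  y ← 0.440000 + 0.31·0.102562 = 0.471794
y(0.31) ≈ 0.4718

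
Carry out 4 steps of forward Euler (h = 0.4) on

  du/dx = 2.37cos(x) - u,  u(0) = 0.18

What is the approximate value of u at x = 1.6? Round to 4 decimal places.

Euler: u_{n+1} = u_n + h·f(x_n, u_n).
x=0.000000, u=0.180000: f=2.190000 → u ← 0.180000 + 0.4·2.190000 = 1.056000
x=0.400000, u=1.056000: f=1.126915 → u ← 1.056000 + 0.4·1.126915 = 1.506766
x=0.800000, u=1.506766: f=0.144429 → u ← 1.506766 + 0.4·0.144429 = 1.564537
x=1.200000, u=1.564537: f=-0.705750 → u ← 1.564537 + 0.4·(-0.705750) = 1.282238
u(1.6) ≈ 1.2822

1.2822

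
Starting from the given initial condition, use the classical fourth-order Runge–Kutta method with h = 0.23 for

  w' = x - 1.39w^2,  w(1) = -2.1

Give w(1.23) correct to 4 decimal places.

RK4: k1 = f(x_n, w_n); k2 = f(x_n + h/2, w_n + (h/2)·k1); k3 = f(x_n + h/2, w_n + (h/2)·k2); k4 = f(x_n + h, w_n + h·k3); w_{n+1} = w_n + (h/6)·(k1 + 2k2 + 2k3 + k4).
x=1.000000, w=-2.100000:
  k1 = f(1.000000, -2.100000) = -5.129900
  k2 = f(1.115000, -2.689939) = -8.942719
  k3 = f(1.115000, -3.128413) = -12.488883
  k4 = f(1.230000, -4.972443) = -33.138014
  w ← -2.100000 + (0.23/6)·(k1 + 2k2 + 2k3 + k4) = -5.210026
w(1.23) ≈ -5.2100

-5.2100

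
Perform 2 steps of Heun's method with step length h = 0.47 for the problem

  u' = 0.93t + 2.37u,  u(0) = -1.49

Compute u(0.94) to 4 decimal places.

-10.4363

Heun: k1 = f(t_n, u_n); k2 = f(t_n + h, u_n + h·k1); u_{n+1} = u_n + (h/2)·(k1 + k2).
t=0.000000, u=-1.490000:
  k1 = f(0.000000, -1.490000) = -3.531300
  k2 = f(0.470000, -3.149711) = -7.027715
  u ← -1.490000 + (0.47/2)·(-3.531300 + (-7.027715)) = -3.971369
t=0.470000, u=-3.971369:
  k1 = f(0.470000, -3.971369) = -8.975043
  k2 = f(0.940000, -8.189639) = -18.535244
  u ← -3.971369 + (0.47/2)·(-8.975043 + (-18.535244)) = -10.436286
u(0.94) ≈ -10.4363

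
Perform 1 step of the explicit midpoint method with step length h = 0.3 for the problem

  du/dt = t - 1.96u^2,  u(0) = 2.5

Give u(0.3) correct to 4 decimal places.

2.2869

Midpoint: k1 = f(t_n, u_n); k2 = f(t_n + h/2, u_n + (h/2)·k1); u_{n+1} = u_n + h·k2.
t=0.000000, u=2.500000:
  k1 = f(0.000000, 2.500000) = -12.250000
  k2 = f(0.150000, 0.662500) = -0.710256
  u ← 2.500000 + 0.3·(-0.710256) = 2.286923
u(0.3) ≈ 2.2869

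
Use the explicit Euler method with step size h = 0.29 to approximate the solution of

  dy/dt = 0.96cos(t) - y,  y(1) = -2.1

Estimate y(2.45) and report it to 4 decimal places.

Euler: y_{n+1} = y_n + h·f(t_n, y_n).
t=1.000000, y=-2.100000: f=2.618690 → y ← -2.100000 + 0.29·2.618690 = -1.340580
t=1.290000, y=-1.340580: f=1.606616 → y ← -1.340580 + 0.29·1.606616 = -0.874661
t=1.580000, y=-0.874661: f=0.865826 → y ← -0.874661 + 0.29·0.865826 = -0.623572
t=1.870000, y=-0.623572: f=0.340603 → y ← -0.623572 + 0.29·0.340603 = -0.524797
t=2.160000, y=-0.524797: f=-0.008674 → y ← -0.524797 + 0.29·(-0.008674) = -0.527312
y(2.45) ≈ -0.5273

-0.5273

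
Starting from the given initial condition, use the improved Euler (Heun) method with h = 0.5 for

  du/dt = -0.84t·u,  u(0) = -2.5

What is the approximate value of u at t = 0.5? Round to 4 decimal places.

-2.2375

Heun: k1 = f(t_n, u_n); k2 = f(t_n + h, u_n + h·k1); u_{n+1} = u_n + (h/2)·(k1 + k2).
t=0.000000, u=-2.500000:
  k1 = f(0.000000, -2.500000) = 0.000000
  k2 = f(0.500000, -2.500000) = 1.050000
  u ← -2.500000 + (0.5/2)·(0.000000 + 1.050000) = -2.237500
u(0.5) ≈ -2.2375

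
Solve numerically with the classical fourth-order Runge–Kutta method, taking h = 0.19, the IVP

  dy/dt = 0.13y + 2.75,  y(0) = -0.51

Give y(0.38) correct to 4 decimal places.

RK4: k1 = f(t_n, y_n); k2 = f(t_n + h/2, y_n + (h/2)·k1); k3 = f(t_n + h/2, y_n + (h/2)·k2); k4 = f(t_n + h, y_n + h·k3); y_{n+1} = y_n + (h/6)·(k1 + 2k2 + 2k3 + k4).
t=0.000000, y=-0.510000:
  k1 = f(0.000000, -0.510000) = 2.683700
  k2 = f(0.095000, -0.255049) = 2.716844
  k3 = f(0.095000, -0.251900) = 2.717253
  k4 = f(0.190000, 0.006278) = 2.750816
  y ← -0.510000 + (0.19/6)·(k1 + 2k2 + 2k3 + k4) = 0.006252
t=0.190000, y=0.006252:
  k1 = f(0.190000, 0.006252) = 2.750813
  k2 = f(0.285000, 0.267580) = 2.784785
  k3 = f(0.285000, 0.270807) = 2.785205
  k4 = f(0.380000, 0.535441) = 2.819607
  y ← 0.006252 + (0.19/6)·(k1 + 2k2 + 2k3 + k4) = 0.535415
y(0.38) ≈ 0.5354

0.5354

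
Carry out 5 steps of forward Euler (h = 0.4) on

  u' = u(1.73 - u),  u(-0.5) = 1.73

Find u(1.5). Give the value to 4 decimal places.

Euler: u_{n+1} = u_n + h·f(s_n, u_n).
s=-0.500000, u=1.730000: f=0.000000 → u ← 1.730000 + 0.4·0.000000 = 1.730000
s=-0.100000, u=1.730000: f=0.000000 → u ← 1.730000 + 0.4·0.000000 = 1.730000
s=0.300000, u=1.730000: f=0.000000 → u ← 1.730000 + 0.4·0.000000 = 1.730000
s=0.700000, u=1.730000: f=0.000000 → u ← 1.730000 + 0.4·0.000000 = 1.730000
s=1.100000, u=1.730000: f=0.000000 → u ← 1.730000 + 0.4·0.000000 = 1.730000
u(1.5) ≈ 1.7300

1.7300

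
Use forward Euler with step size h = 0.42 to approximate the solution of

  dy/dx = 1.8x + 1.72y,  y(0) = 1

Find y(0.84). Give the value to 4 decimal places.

3.2842

Euler: y_{n+1} = y_n + h·f(x_n, y_n).
x=0.000000, y=1.000000: f=1.720000 → y ← 1.000000 + 0.42·1.720000 = 1.722400
x=0.420000, y=1.722400: f=3.718528 → y ← 1.722400 + 0.42·3.718528 = 3.284182
y(0.84) ≈ 3.2842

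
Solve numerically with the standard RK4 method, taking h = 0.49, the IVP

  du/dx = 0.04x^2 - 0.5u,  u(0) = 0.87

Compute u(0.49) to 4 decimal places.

0.6824

RK4: k1 = f(x_n, u_n); k2 = f(x_n + h/2, u_n + (h/2)·k1); k3 = f(x_n + h/2, u_n + (h/2)·k2); k4 = f(x_n + h, u_n + h·k3); u_{n+1} = u_n + (h/6)·(k1 + 2k2 + 2k3 + k4).
x=0.000000, u=0.870000:
  k1 = f(0.000000, 0.870000) = -0.435000
  k2 = f(0.245000, 0.763425) = -0.379312
  k3 = f(0.245000, 0.777069) = -0.386133
  k4 = f(0.490000, 0.680795) = -0.330793
  u ← 0.870000 + (0.49/6)·(k1 + 2k2 + 2k3 + k4) = 0.682438
u(0.49) ≈ 0.6824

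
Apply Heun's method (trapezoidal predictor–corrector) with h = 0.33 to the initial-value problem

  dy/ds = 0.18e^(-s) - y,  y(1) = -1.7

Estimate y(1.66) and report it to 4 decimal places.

Heun: k1 = f(s_n, y_n); k2 = f(s_n + h, y_n + h·k1); y_{n+1} = y_n + (h/2)·(k1 + k2).
s=1.000000, y=-1.700000:
  k1 = f(1.000000, -1.700000) = 1.766218
  k2 = f(1.330000, -1.117148) = 1.164754
  y ← -1.700000 + (0.33/2)·(1.766218 + 1.164754) = -1.216390
s=1.330000, y=-1.216390:
  k1 = f(1.330000, -1.216390) = 1.263995
  k2 = f(1.660000, -0.799271) = 0.833496
  y ← -1.216390 + (0.33/2)·(1.263995 + 0.833496) = -0.870303
y(1.66) ≈ -0.8703

-0.8703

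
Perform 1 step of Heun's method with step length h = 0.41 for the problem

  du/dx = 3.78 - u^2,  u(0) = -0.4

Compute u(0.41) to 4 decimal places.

Heun: k1 = f(x_n, u_n); k2 = f(x_n + h, u_n + h·k1); u_{n+1} = u_n + (h/2)·(k1 + k2).
x=0.000000, u=-0.400000:
  k1 = f(0.000000, -0.400000) = 3.620000
  k2 = f(0.410000, 1.084200) = 2.604510
  u ← -0.400000 + (0.41/2)·(3.620000 + 2.604510) = 0.876025
u(0.41) ≈ 0.8760

0.8760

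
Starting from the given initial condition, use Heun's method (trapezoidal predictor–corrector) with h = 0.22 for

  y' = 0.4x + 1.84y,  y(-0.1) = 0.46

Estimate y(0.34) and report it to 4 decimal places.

Heun: k1 = f(x_n, y_n); k2 = f(x_n + h, y_n + h·k1); y_{n+1} = y_n + (h/2)·(k1 + k2).
x=-0.100000, y=0.460000:
  k1 = f(-0.100000, 0.460000) = 0.806400
  k2 = f(0.120000, 0.637408) = 1.220831
  y ← 0.460000 + (0.22/2)·(0.806400 + 1.220831) = 0.682995
x=0.120000, y=0.682995:
  k1 = f(0.120000, 0.682995) = 1.304711
  k2 = f(0.340000, 0.970032) = 1.920859
  y ← 0.682995 + (0.22/2)·(1.304711 + 1.920859) = 1.037808
y(0.34) ≈ 1.0378

1.0378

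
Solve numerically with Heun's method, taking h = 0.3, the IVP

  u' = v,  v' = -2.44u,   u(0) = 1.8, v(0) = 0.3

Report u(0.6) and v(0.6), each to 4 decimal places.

Heun on (u,v): k1 = f(t_n, state_n); k2 = f(t_n + h, state_n + h·k1); state_{n+1} = state_n + (h/2)·(k1 + k2).
0.000000: (1.800000, 0.300000)
  k1 = (0.300000, -4.392000)
  predictor → (1.890000, -1.017600)
  k2 = (-1.017600, -4.611600)
  → (1.692360, -1.050540)
0.300000: (1.692360, -1.050540)
  k1 = (-1.050540, -4.129358)
  predictor → (1.377198, -2.289348)
  k2 = (-2.289348, -3.360363)
  → (1.191377, -2.173998)
(u(0.6), v(0.6)) ≈ (1.1914, -2.1740)

1.1914, -2.1740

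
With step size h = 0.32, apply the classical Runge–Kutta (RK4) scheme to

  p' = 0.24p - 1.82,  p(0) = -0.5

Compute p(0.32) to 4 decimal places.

-1.1453

RK4: k1 = f(t_n, p_n); k2 = f(t_n + h/2, p_n + (h/2)·k1); k3 = f(t_n + h/2, p_n + (h/2)·k2); k4 = f(t_n + h, p_n + h·k3); p_{n+1} = p_n + (h/6)·(k1 + 2k2 + 2k3 + k4).
t=0.000000, p=-0.500000:
  k1 = f(0.000000, -0.500000) = -1.940000
  k2 = f(0.160000, -0.810400) = -2.014496
  k3 = f(0.160000, -0.822319) = -2.017357
  k4 = f(0.320000, -1.145554) = -2.094933
  p ← -0.500000 + (0.32/6)·(k1 + 2k2 + 2k3 + k4) = -1.145261
p(0.32) ≈ -1.1453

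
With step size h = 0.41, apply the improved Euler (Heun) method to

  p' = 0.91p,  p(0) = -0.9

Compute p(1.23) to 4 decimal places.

-2.7025

Heun: k1 = f(t_n, p_n); k2 = f(t_n + h, p_n + h·k1); p_{n+1} = p_n + (h/2)·(k1 + k2).
t=0.000000, p=-0.900000:
  k1 = f(0.000000, -0.900000) = -0.819000
  k2 = f(0.410000, -1.235790) = -1.124569
  p ← -0.900000 + (0.41/2)·(-0.819000 + (-1.124569)) = -1.298432
t=0.410000, p=-1.298432:
  k1 = f(0.410000, -1.298432) = -1.181573
  k2 = f(0.820000, -1.782876) = -1.622418
  p ← -1.298432 + (0.41/2)·(-1.181573 + (-1.622418)) = -1.873250
t=0.820000, p=-1.873250:
  k1 = f(0.820000, -1.873250) = -1.704657
  k2 = f(1.230000, -2.572159) = -2.340665
  p ← -1.873250 + (0.41/2)·(-1.704657 + (-2.340665)) = -2.702541
p(1.23) ≈ -2.7025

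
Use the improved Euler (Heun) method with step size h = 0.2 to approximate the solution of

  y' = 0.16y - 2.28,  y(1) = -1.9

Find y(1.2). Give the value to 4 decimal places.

-2.4251

Heun: k1 = f(s_n, y_n); k2 = f(s_n + h, y_n + h·k1); y_{n+1} = y_n + (h/2)·(k1 + k2).
s=1.000000, y=-1.900000:
  k1 = f(1.000000, -1.900000) = -2.584000
  k2 = f(1.200000, -2.416800) = -2.666688
  y ← -1.900000 + (0.2/2)·(-2.584000 + (-2.666688)) = -2.425069
y(1.2) ≈ -2.4251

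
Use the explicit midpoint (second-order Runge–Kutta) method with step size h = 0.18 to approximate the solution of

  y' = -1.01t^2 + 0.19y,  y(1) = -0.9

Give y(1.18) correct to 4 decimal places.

-1.1504

Midpoint: k1 = f(t_n, y_n); k2 = f(t_n + h/2, y_n + (h/2)·k1); y_{n+1} = y_n + h·k2.
t=1.000000, y=-0.900000:
  k1 = f(1.000000, -0.900000) = -1.181000
  k2 = f(1.090000, -1.006290) = -1.391176
  y ← -0.900000 + 0.18·(-1.391176) = -1.150412
y(1.18) ≈ -1.1504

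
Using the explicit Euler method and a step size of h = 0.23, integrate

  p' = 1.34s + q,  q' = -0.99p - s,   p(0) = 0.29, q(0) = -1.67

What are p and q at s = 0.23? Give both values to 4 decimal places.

-0.0941, -1.7360

Euler on (p,q): p_{n+1} = p_n + h·p', q_{n+1} = q_n + h·q'.
0.000000: (0.290000, -1.670000); f=(-1.670000, -0.287100) → (-0.094100, -1.736033)
(p(0.23), q(0.23)) ≈ (-0.0941, -1.7360)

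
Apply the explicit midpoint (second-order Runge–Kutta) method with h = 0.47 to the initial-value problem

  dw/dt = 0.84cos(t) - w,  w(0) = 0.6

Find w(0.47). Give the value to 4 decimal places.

Midpoint: k1 = f(t_n, w_n); k2 = f(t_n + h/2, w_n + (h/2)·k1); w_{n+1} = w_n + h·k2.
t=0.000000, w=0.600000:
  k1 = f(0.000000, 0.600000) = 0.240000
  k2 = f(0.235000, 0.656400) = 0.160512
  w ← 0.600000 + 0.47·0.160512 = 0.675441
w(0.47) ≈ 0.6754

0.6754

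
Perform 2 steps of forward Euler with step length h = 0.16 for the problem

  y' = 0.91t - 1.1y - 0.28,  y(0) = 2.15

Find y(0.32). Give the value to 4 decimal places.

Euler: y_{n+1} = y_n + h·f(t_n, y_n).
t=0.000000, y=2.150000: f=-2.645000 → y ← 2.150000 + 0.16·(-2.645000) = 1.726800
t=0.160000, y=1.726800: f=-2.033880 → y ← 1.726800 + 0.16·(-2.033880) = 1.401379
y(0.32) ≈ 1.4014

1.4014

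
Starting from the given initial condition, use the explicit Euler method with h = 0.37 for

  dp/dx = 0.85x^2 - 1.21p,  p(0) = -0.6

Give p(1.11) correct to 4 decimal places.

0.0949

Euler: p_{n+1} = p_n + h·f(x_n, p_n).
x=0.000000, p=-0.600000: f=0.726000 → p ← -0.600000 + 0.37·0.726000 = -0.331380
x=0.370000, p=-0.331380: f=0.517335 → p ← -0.331380 + 0.37·0.517335 = -0.139966
x=0.740000, p=-0.139966: f=0.634819 → p ← -0.139966 + 0.37·0.634819 = 0.094917
p(1.11) ≈ 0.0949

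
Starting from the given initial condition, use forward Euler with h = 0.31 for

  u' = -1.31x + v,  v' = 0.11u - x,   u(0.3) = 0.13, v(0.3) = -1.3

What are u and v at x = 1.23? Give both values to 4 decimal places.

Euler on (u,v): u_{n+1} = u_n + h·u', v_{n+1} = v_n + h·v'.
0.300000: (0.130000, -1.300000); f=(-1.693000, -0.285700) → (-0.394830, -1.388567)
0.610000: (-0.394830, -1.388567); f=(-2.187667, -0.653431) → (-1.073007, -1.591131)
0.920000: (-1.073007, -1.591131); f=(-2.796331, -1.038031) → (-1.939869, -1.912920)
(u(1.23), v(1.23)) ≈ (-1.9399, -1.9129)

-1.9399, -1.9129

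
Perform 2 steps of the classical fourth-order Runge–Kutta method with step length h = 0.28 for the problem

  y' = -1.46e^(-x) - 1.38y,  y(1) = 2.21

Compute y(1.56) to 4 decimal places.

0.8659

RK4: k1 = f(x_n, y_n); k2 = f(x_n + h/2, y_n + (h/2)·k1); k3 = f(x_n + h/2, y_n + (h/2)·k2); k4 = f(x_n + h, y_n + h·k3); y_{n+1} = y_n + (h/6)·(k1 + 2k2 + 2k3 + k4).
x=1.000000, y=2.210000:
  k1 = f(1.000000, 2.210000) = -3.586904
  k2 = f(1.140000, 1.707833) = -2.823746
  k3 = f(1.140000, 1.814676) = -2.971188
  k4 = f(1.280000, 1.378067) = -2.307667
  y ← 2.210000 + (0.28/6)·(k1 + 2k2 + 2k3 + k4) = 1.394059
x=1.280000, y=1.394059:
  k1 = f(1.280000, 1.394059) = -2.329737
  k2 = f(1.420000, 1.067896) = -1.826599
  k3 = f(1.420000, 1.138336) = -1.923806
  k4 = f(1.560000, 0.855394) = -1.487242
  y ← 1.394059 + (0.28/6)·(k1 + 2k2 + 2k3 + k4) = 0.865896
y(1.56) ≈ 0.8659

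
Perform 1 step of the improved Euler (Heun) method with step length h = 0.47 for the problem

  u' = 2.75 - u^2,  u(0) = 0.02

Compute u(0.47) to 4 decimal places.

0.9077

Heun: k1 = f(s_n, u_n); k2 = f(s_n + h, u_n + h·k1); u_{n+1} = u_n + (h/2)·(k1 + k2).
s=0.000000, u=0.020000:
  k1 = f(0.000000, 0.020000) = 2.749600
  k2 = f(0.470000, 1.312312) = 1.027837
  u ← 0.020000 + (0.47/2)·(2.749600 + 1.027837) = 0.907698
u(0.47) ≈ 0.9077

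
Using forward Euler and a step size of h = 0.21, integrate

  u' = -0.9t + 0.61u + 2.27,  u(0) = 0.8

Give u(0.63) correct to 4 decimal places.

2.6455

Euler: u_{n+1} = u_n + h·f(t_n, u_n).
t=0.000000, u=0.800000: f=2.758000 → u ← 0.800000 + 0.21·2.758000 = 1.379180
t=0.210000, u=1.379180: f=2.922300 → u ← 1.379180 + 0.21·2.922300 = 1.992863
t=0.420000, u=1.992863: f=3.107646 → u ← 1.992863 + 0.21·3.107646 = 2.645469
u(0.63) ≈ 2.6455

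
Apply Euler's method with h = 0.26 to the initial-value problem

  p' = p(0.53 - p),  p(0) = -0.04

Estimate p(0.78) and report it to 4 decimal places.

-0.0608

Euler: p_{n+1} = p_n + h·f(t_n, p_n).
t=0.000000, p=-0.040000: f=-0.022800 → p ← -0.040000 + 0.26·(-0.022800) = -0.045928
t=0.260000, p=-0.045928: f=-0.026451 → p ← -0.045928 + 0.26·(-0.026451) = -0.052805
t=0.520000, p=-0.052805: f=-0.030775 → p ← -0.052805 + 0.26·(-0.030775) = -0.060807
p(0.78) ≈ -0.0608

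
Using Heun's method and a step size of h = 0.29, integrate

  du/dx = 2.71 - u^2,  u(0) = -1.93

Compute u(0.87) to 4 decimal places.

-14.6738

Heun: k1 = f(x_n, u_n); k2 = f(x_n + h, u_n + h·k1); u_{n+1} = u_n + (h/2)·(k1 + k2).
x=0.000000, u=-1.930000:
  k1 = f(0.000000, -1.930000) = -1.014900
  k2 = f(0.290000, -2.224321) = -2.237604
  u ← -1.930000 + (0.29/2)·(-1.014900 + (-2.237604)) = -2.401613
x=0.290000, u=-2.401613:
  k1 = f(0.290000, -2.401613) = -3.057745
  k2 = f(0.580000, -3.288359) = -8.103306
  u ← -2.401613 + (0.29/2)·(-3.057745 + (-8.103306)) = -4.019966
x=0.580000, u=-4.019966:
  k1 = f(0.580000, -4.019966) = -13.450123
  k2 = f(0.870000, -7.920501) = -60.024340
  u ← -4.019966 + (0.29/2)·(-13.450123 + (-60.024340)) = -14.673763
u(0.87) ≈ -14.6738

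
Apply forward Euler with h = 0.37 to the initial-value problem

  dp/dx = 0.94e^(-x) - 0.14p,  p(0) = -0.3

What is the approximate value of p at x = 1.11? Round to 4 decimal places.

0.4507

Euler: p_{n+1} = p_n + h·f(x_n, p_n).
x=0.000000, p=-0.300000: f=0.982000 → p ← -0.300000 + 0.37·0.982000 = 0.063340
x=0.370000, p=0.063340: f=0.640423 → p ← 0.063340 + 0.37·0.640423 = 0.300296
x=0.740000, p=0.300296: f=0.406446 → p ← 0.300296 + 0.37·0.406446 = 0.450681
p(1.11) ≈ 0.4507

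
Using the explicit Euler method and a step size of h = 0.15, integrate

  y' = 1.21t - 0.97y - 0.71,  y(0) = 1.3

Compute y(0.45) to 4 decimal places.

0.6136

Euler: y_{n+1} = y_n + h·f(t_n, y_n).
t=0.000000, y=1.300000: f=-1.971000 → y ← 1.300000 + 0.15·(-1.971000) = 1.004350
t=0.150000, y=1.004350: f=-1.502719 → y ← 1.004350 + 0.15·(-1.502719) = 0.778942
t=0.300000, y=0.778942: f=-1.102574 → y ← 0.778942 + 0.15·(-1.102574) = 0.613556
y(0.45) ≈ 0.6136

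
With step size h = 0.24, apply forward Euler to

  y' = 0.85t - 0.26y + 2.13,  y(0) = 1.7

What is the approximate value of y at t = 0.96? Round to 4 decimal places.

3.4567

Euler: y_{n+1} = y_n + h·f(t_n, y_n).
t=0.000000, y=1.700000: f=1.688000 → y ← 1.700000 + 0.24·1.688000 = 2.105120
t=0.240000, y=2.105120: f=1.786669 → y ← 2.105120 + 0.24·1.786669 = 2.533921
t=0.480000, y=2.533921: f=1.879181 → y ← 2.533921 + 0.24·1.879181 = 2.984924
t=0.720000, y=2.984924: f=1.965920 → y ← 2.984924 + 0.24·1.965920 = 3.456745
y(0.96) ≈ 3.4567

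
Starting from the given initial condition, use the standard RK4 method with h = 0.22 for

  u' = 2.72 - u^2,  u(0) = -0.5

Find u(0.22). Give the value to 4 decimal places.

0.0820

RK4: k1 = f(s_n, u_n); k2 = f(s_n + h/2, u_n + (h/2)·k1); k3 = f(s_n + h/2, u_n + (h/2)·k2); k4 = f(s_n + h, u_n + h·k3); u_{n+1} = u_n + (h/6)·(k1 + 2k2 + 2k3 + k4).
s=0.000000, u=-0.500000:
  k1 = f(0.000000, -0.500000) = 2.470000
  k2 = f(0.110000, -0.228300) = 2.667879
  k3 = f(0.110000, -0.206533) = 2.677344
  k4 = f(0.220000, 0.089016) = 2.712076
  u ← -0.500000 + (0.22/6)·(k1 + 2k2 + 2k3 + k4) = 0.081992
u(0.22) ≈ 0.0820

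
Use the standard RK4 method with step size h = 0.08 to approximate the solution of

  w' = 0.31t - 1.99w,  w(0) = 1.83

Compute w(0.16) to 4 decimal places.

1.3346

RK4: k1 = f(t_n, w_n); k2 = f(t_n + h/2, w_n + (h/2)·k1); k3 = f(t_n + h/2, w_n + (h/2)·k2); k4 = f(t_n + h, w_n + h·k3); w_{n+1} = w_n + (h/6)·(k1 + 2k2 + 2k3 + k4).
t=0.000000, w=1.830000:
  k1 = f(0.000000, 1.830000) = -3.641700
  k2 = f(0.040000, 1.684332) = -3.339421
  k3 = f(0.040000, 1.696423) = -3.363482
  k4 = f(0.080000, 1.560921) = -3.081434
  w ← 1.830000 + (0.08/6)·(k1 + 2k2 + 2k3 + k4) = 1.561614
t=0.080000, w=1.561614:
  k1 = f(0.080000, 1.561614) = -3.082812
  k2 = f(0.120000, 1.438302) = -2.825020
  k3 = f(0.120000, 1.448613) = -2.845541
  k4 = f(0.160000, 1.333971) = -2.605002
  w ← 1.561614 + (0.08/6)·(k1 + 2k2 + 2k3 + k4) = 1.334562
w(0.16) ≈ 1.3346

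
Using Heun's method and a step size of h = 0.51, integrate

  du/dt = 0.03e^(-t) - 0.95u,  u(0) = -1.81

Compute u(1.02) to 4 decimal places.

-0.7144

Heun: k1 = f(t_n, u_n); k2 = f(t_n + h, u_n + h·k1); u_{n+1} = u_n + (h/2)·(k1 + k2).
t=0.000000, u=-1.810000:
  k1 = f(0.000000, -1.810000) = 1.749500
  k2 = f(0.510000, -0.917755) = 0.889882
  u ← -1.810000 + (0.51/2)·(1.749500 + 0.889882) = -1.136958
t=0.510000, u=-1.136958:
  k1 = f(0.510000, -1.136958) = 1.098125
  k2 = f(1.020000, -0.576914) = 0.558886
  u ← -1.136958 + (0.51/2)·(1.098125 + 0.558886) = -0.714420
u(1.02) ≈ -0.7144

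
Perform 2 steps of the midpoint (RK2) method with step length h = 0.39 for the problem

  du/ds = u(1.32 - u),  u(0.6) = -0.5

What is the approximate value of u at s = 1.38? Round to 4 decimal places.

Midpoint: k1 = f(s_n, u_n); k2 = f(s_n + h/2, u_n + (h/2)·k1); u_{n+1} = u_n + h·k2.
s=0.600000, u=-0.500000:
  k1 = f(0.600000, -0.500000) = -0.910000
  k2 = f(0.795000, -0.677450) = -1.353173
  u ← -0.500000 + 0.39·(-1.353173) = -1.027737
s=0.990000, u=-1.027737:
  k1 = f(0.990000, -1.027737) = -2.412857
  k2 = f(1.185000, -1.498244) = -4.222419
  u ← -1.027737 + 0.39·(-4.222419) = -2.674481
u(1.38) ≈ -2.6745

-2.6745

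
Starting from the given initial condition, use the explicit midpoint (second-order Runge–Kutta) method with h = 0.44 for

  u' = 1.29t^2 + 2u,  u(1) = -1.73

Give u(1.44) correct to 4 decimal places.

Midpoint: k1 = f(t_n, u_n); k2 = f(t_n + h/2, u_n + (h/2)·k1); u_{n+1} = u_n + h·k2.
t=1.000000, u=-1.730000:
  k1 = f(1.000000, -1.730000) = -2.170000
  k2 = f(1.220000, -2.207400) = -2.494764
  u ← -1.730000 + 0.44·(-2.494764) = -2.827696
u(1.44) ≈ -2.8277

-2.8277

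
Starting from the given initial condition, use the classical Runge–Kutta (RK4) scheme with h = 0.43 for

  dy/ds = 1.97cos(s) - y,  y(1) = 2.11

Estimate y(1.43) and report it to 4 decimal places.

1.6006

RK4: k1 = f(s_n, y_n); k2 = f(s_n + h/2, y_n + (h/2)·k1); k3 = f(s_n + h/2, y_n + (h/2)·k2); k4 = f(s_n + h, y_n + h·k3); y_{n+1} = y_n + (h/6)·(k1 + 2k2 + 2k3 + k4).
s=1.000000, y=2.110000:
  k1 = f(1.000000, 2.110000) = -1.045604
  k2 = f(1.215000, 1.885195) = -1.198971
  k3 = f(1.215000, 1.852221) = -1.165997
  k4 = f(1.430000, 1.608621) = -1.332168
  y ← 2.110000 + (0.43/6)·(k1 + 2k2 + 2k3 + k4) = 1.600614
y(1.43) ≈ 1.6006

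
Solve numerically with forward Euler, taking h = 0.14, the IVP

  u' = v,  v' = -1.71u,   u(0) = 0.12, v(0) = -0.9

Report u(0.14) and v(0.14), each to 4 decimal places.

Euler on (u,v): u_{n+1} = u_n + h·u', v_{n+1} = v_n + h·v'.
0.000000: (0.120000, -0.900000); f=(-0.900000, -0.205200) → (-0.006000, -0.928728)
(u(0.14), v(0.14)) ≈ (-0.0060, -0.9287)

-0.0060, -0.9287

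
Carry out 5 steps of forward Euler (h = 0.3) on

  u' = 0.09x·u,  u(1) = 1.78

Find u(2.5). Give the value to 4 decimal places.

Euler: u_{n+1} = u_n + h·f(x_n, u_n).
x=1.000000, u=1.780000: f=0.160200 → u ← 1.780000 + 0.3·0.160200 = 1.828060
x=1.300000, u=1.828060: f=0.213883 → u ← 1.828060 + 0.3·0.213883 = 1.892225
x=1.600000, u=1.892225: f=0.272480 → u ← 1.892225 + 0.3·0.272480 = 1.973969
x=1.900000, u=1.973969: f=0.337549 → u ← 1.973969 + 0.3·0.337549 = 2.075234
x=2.200000, u=2.075234: f=0.410896 → u ← 2.075234 + 0.3·0.410896 = 2.198503
u(2.5) ≈ 2.1985

2.1985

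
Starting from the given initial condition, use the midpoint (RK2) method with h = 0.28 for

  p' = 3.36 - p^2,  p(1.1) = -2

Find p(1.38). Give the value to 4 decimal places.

-2.2818

Midpoint: k1 = f(x_n, p_n); k2 = f(x_n + h/2, p_n + (h/2)·k1); p_{n+1} = p_n + h·k2.
x=1.100000, p=-2.000000:
  k1 = f(1.100000, -2.000000) = -0.640000
  k2 = f(1.240000, -2.089600) = -1.006428
  p ← -2.000000 + 0.28·(-1.006428) = -2.281800
p(1.38) ≈ -2.2818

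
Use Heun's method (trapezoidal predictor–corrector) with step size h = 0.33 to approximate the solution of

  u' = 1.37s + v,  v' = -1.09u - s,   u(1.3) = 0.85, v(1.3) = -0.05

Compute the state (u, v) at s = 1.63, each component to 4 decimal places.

Heun on (u,v): k1 = f(s_n, state_n); k2 = f(s_n + h, state_n + h·k1); state_{n+1} = state_n + (h/2)·(k1 + k2).
1.300000: (0.850000, -0.050000)
  k1 = (1.731000, -2.226500)
  predictor → (1.421230, -0.784745)
  k2 = (1.448355, -3.179141)
  → (1.374594, -0.941931)
(u(1.63), v(1.63)) ≈ (1.3746, -0.9419)

1.3746, -0.9419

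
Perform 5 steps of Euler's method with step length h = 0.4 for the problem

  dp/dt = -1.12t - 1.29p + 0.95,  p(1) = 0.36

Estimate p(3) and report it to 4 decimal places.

Euler: p_{n+1} = p_n + h·f(t_n, p_n).
t=1.000000, p=0.360000: f=-0.634400 → p ← 0.360000 + 0.4·(-0.634400) = 0.106240
t=1.400000, p=0.106240: f=-0.755050 → p ← 0.106240 + 0.4·(-0.755050) = -0.195780
t=1.800000, p=-0.195780: f=-0.813444 → p ← -0.195780 + 0.4·(-0.813444) = -0.521157
t=2.200000, p=-0.521157: f=-0.841707 → p ← -0.521157 + 0.4·(-0.841707) = -0.857840
t=2.600000, p=-0.857840: f=-0.855386 → p ← -0.857840 + 0.4·(-0.855386) = -1.199995
p(3) ≈ -1.2000

-1.2000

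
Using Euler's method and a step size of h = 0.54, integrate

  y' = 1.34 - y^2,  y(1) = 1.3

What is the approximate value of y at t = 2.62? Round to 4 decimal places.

1.1549

Euler: y_{n+1} = y_n + h·f(t_n, y_n).
t=1.000000, y=1.300000: f=-0.350000 → y ← 1.300000 + 0.54·(-0.350000) = 1.111000
t=1.540000, y=1.111000: f=0.105679 → y ← 1.111000 + 0.54·0.105679 = 1.168067
t=2.080000, y=1.168067: f=-0.024380 → y ← 1.168067 + 0.54·(-0.024380) = 1.154902
y(2.62) ≈ 1.1549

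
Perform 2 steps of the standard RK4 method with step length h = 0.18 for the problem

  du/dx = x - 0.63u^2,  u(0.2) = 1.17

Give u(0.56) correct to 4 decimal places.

1.0381

RK4: k1 = f(x_n, u_n); k2 = f(x_n + h/2, u_n + (h/2)·k1); k3 = f(x_n + h/2, u_n + (h/2)·k2); k4 = f(x_n + h, u_n + h·k3); u_{n+1} = u_n + (h/6)·(k1 + 2k2 + 2k3 + k4).
x=0.200000, u=1.170000:
  k1 = f(0.200000, 1.170000) = -0.662407
  k2 = f(0.290000, 1.110383) = -0.486759
  k3 = f(0.290000, 1.126192) = -0.509034
  k4 = f(0.380000, 1.078374) = -0.352621
  u ← 1.170000 + (0.18/6)·(k1 + 2k2 + 2k3 + k4) = 1.079802
x=0.380000, u=1.079802:
  k1 = f(0.380000, 1.079802) = -0.354562
  k2 = f(0.470000, 1.047891) = -0.221788
  k3 = f(0.470000, 1.059841) = -0.237655
  k4 = f(0.560000, 1.037024) = -0.117513
  u ← 1.079802 + (0.18/6)·(k1 + 2k2 + 2k3 + k4) = 1.038073
u(0.56) ≈ 1.0381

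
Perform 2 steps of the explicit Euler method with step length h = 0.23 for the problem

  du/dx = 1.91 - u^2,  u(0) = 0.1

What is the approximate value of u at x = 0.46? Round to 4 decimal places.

0.9100

Euler: u_{n+1} = u_n + h·f(x_n, u_n).
x=0.000000, u=0.100000: f=1.900000 → u ← 0.100000 + 0.23·1.900000 = 0.537000
x=0.230000, u=0.537000: f=1.621631 → u ← 0.537000 + 0.23·1.621631 = 0.909975
u(0.46) ≈ 0.9100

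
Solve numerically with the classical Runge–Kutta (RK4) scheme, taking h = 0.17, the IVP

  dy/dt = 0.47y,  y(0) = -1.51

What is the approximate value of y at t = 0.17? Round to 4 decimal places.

RK4: k1 = f(t_n, y_n); k2 = f(t_n + h/2, y_n + (h/2)·k1); k3 = f(t_n + h/2, y_n + (h/2)·k2); k4 = f(t_n + h, y_n + h·k3); y_{n+1} = y_n + (h/6)·(k1 + 2k2 + 2k3 + k4).
t=0.000000, y=-1.510000:
  k1 = f(0.000000, -1.510000) = -0.709700
  k2 = f(0.085000, -1.570324) = -0.738053
  k3 = f(0.085000, -1.572734) = -0.739185
  k4 = f(0.170000, -1.635661) = -0.768761
  y ← -1.510000 + (0.17/6)·(k1 + 2k2 + 2k3 + k4) = -1.635600
y(0.17) ≈ -1.6356

-1.6356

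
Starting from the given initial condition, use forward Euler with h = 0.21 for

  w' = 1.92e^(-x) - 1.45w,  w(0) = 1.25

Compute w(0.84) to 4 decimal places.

0.9852

Euler: w_{n+1} = w_n + h·f(x_n, w_n).
x=0.000000, w=1.250000: f=0.107500 → w ← 1.250000 + 0.21·0.107500 = 1.272575
x=0.210000, w=1.272575: f=-0.288912 → w ← 1.272575 + 0.21·(-0.288912) = 1.211903
x=0.420000, w=1.211903: f=-0.495730 → w ← 1.211903 + 0.21·(-0.495730) = 1.107800
x=0.630000, w=1.107800: f=-0.583734 → w ← 1.107800 + 0.21·(-0.583734) = 0.985216
w(0.84) ≈ 0.9852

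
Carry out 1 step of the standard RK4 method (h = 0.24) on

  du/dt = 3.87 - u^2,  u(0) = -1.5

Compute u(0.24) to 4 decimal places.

-0.9560

RK4: k1 = f(t_n, u_n); k2 = f(t_n + h/2, u_n + (h/2)·k1); k3 = f(t_n + h/2, u_n + (h/2)·k2); k4 = f(t_n + h, u_n + h·k3); u_{n+1} = u_n + (h/6)·(k1 + 2k2 + 2k3 + k4).
t=0.000000, u=-1.500000:
  k1 = f(0.000000, -1.500000) = 1.620000
  k2 = f(0.120000, -1.305600) = 2.165409
  k3 = f(0.120000, -1.240151) = 2.332026
  k4 = f(0.240000, -0.940314) = 2.985810
  u ← -1.500000 + (0.24/6)·(k1 + 2k2 + 2k3 + k4) = -0.955973
u(0.24) ≈ -0.9560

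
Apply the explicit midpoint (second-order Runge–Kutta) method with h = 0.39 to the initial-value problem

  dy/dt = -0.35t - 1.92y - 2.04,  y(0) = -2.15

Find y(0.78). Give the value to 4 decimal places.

Midpoint: k1 = f(t_n, y_n); k2 = f(t_n + h/2, y_n + (h/2)·k1); y_{n+1} = y_n + h·k2.
t=0.000000, y=-2.150000:
  k1 = f(0.000000, -2.150000) = 2.088000
  k2 = f(0.195000, -1.742840) = 1.238003
  y ← -2.150000 + 0.39·1.238003 = -1.667179
t=0.390000, y=-1.667179:
  k1 = f(0.390000, -1.667179) = 1.024484
  k2 = f(0.585000, -1.467405) = 0.572667
  y ← -1.667179 + 0.39·0.572667 = -1.443839
y(0.78) ≈ -1.4438

-1.4438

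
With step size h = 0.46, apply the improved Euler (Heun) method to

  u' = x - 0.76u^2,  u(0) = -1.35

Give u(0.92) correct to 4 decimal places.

Heun: k1 = f(x_n, u_n); k2 = f(x_n + h, u_n + h·k1); u_{n+1} = u_n + (h/2)·(k1 + k2).
x=0.000000, u=-1.350000:
  k1 = f(0.000000, -1.350000) = -1.385100
  k2 = f(0.460000, -1.987146) = -2.541049
  u ← -1.350000 + (0.46/2)·(-1.385100 + (-2.541049)) = -2.253014
x=0.460000, u=-2.253014:
  k1 = f(0.460000, -2.253014) = -3.397816
  k2 = f(0.920000, -3.816010) = -10.147067
  u ← -2.253014 + (0.46/2)·(-3.397816 + (-10.147067)) = -5.368337
u(0.92) ≈ -5.3683

-5.3683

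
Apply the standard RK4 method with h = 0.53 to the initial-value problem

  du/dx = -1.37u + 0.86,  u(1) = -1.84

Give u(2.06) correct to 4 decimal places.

RK4: k1 = f(x_n, u_n); k2 = f(x_n + h/2, u_n + (h/2)·k1); k3 = f(x_n + h/2, u_n + (h/2)·k2); k4 = f(x_n + h, u_n + h·k3); u_{n+1} = u_n + (h/6)·(k1 + 2k2 + 2k3 + k4).
x=1.000000, u=-1.840000:
  k1 = f(1.000000, -1.840000) = 3.380800
  k2 = f(1.265000, -0.944088) = 2.153401
  k3 = f(1.265000, -1.269349) = 2.599008
  k4 = f(1.530000, -0.462526) = 1.493660
  u ← -1.840000 + (0.53/6)·(k1 + 2k2 + 2k3 + k4) = -0.569831
x=1.530000, u=-0.569831:
  k1 = f(1.530000, -0.569831) = 1.640668
  k2 = f(1.795000, -0.135054) = 1.045023
  k3 = f(1.795000, -0.292899) = 1.261272
  k4 = f(2.060000, 0.098644) = 0.724858
  u ← -0.569831 + (0.53/6)·(k1 + 2k2 + 2k3 + k4) = 0.046570
u(2.06) ≈ 0.0466

0.0466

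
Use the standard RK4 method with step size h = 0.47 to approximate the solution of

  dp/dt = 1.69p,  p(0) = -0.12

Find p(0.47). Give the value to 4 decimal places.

-0.2652

RK4: k1 = f(t_n, p_n); k2 = f(t_n + h/2, p_n + (h/2)·k1); k3 = f(t_n + h/2, p_n + (h/2)·k2); k4 = f(t_n + h, p_n + h·k3); p_{n+1} = p_n + (h/6)·(k1 + 2k2 + 2k3 + k4).
t=0.000000, p=-0.120000:
  k1 = f(0.000000, -0.120000) = -0.202800
  k2 = f(0.235000, -0.167658) = -0.283342
  k3 = f(0.235000, -0.186585) = -0.315329
  k4 = f(0.470000, -0.268205) = -0.453266
  p ← -0.120000 + (0.47/6)·(k1 + 2k2 + 2k3 + k4) = -0.265184
p(0.47) ≈ -0.2652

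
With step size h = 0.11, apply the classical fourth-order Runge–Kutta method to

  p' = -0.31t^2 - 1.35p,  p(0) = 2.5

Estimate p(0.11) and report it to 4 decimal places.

RK4: k1 = f(t_n, p_n); k2 = f(t_n + h/2, p_n + (h/2)·k1); k3 = f(t_n + h/2, p_n + (h/2)·k2); k4 = f(t_n + h, p_n + h·k3); p_{n+1} = p_n + (h/6)·(k1 + 2k2 + 2k3 + k4).
t=0.000000, p=2.500000:
  k1 = f(0.000000, 2.500000) = -3.375000
  k2 = f(0.055000, 2.314375) = -3.125344
  k3 = f(0.055000, 2.328106) = -3.143881
  k4 = f(0.110000, 2.154173) = -2.911885
  p ← 2.500000 + (0.11/6)·(k1 + 2k2 + 2k3 + k4) = 2.154869
p(0.11) ≈ 2.1549

2.1549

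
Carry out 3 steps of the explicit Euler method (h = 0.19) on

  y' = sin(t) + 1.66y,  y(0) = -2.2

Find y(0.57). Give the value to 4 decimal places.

-4.8895

Euler: y_{n+1} = y_n + h·f(t_n, y_n).
t=0.000000, y=-2.200000: f=-3.652000 → y ← -2.200000 + 0.19·(-3.652000) = -2.893880
t=0.190000, y=-2.893880: f=-4.614982 → y ← -2.893880 + 0.19·(-4.614982) = -3.770727
t=0.380000, y=-3.770727: f=-5.888486 → y ← -3.770727 + 0.19·(-5.888486) = -4.889539
y(0.57) ≈ -4.8895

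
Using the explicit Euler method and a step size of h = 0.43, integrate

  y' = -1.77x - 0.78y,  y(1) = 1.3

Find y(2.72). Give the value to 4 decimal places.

Euler: y_{n+1} = y_n + h·f(x_n, y_n).
x=1.000000, y=1.300000: f=-2.784000 → y ← 1.300000 + 0.43·(-2.784000) = 0.102880
x=1.430000, y=0.102880: f=-2.611346 → y ← 0.102880 + 0.43·(-2.611346) = -1.019999
x=1.860000, y=-1.019999: f=-2.496601 → y ← -1.019999 + 0.43·(-2.496601) = -2.093537
x=2.290000, y=-2.093537: f=-2.420341 → y ← -2.093537 + 0.43·(-2.420341) = -3.134284
y(2.72) ≈ -3.1343

-3.1343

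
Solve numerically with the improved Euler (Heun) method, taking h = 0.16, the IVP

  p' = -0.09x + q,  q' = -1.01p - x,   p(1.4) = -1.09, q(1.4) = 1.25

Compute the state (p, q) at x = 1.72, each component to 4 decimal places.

-0.7589, 1.0469

Heun on (p,q): k1 = f(x_n, state_n); k2 = f(x_n + h, state_n + h·k1); state_{n+1} = state_n + (h/2)·(k1 + k2).
1.400000: (-1.090000, 1.250000)
  k1 = (1.124000, -0.299100)
  predictor → (-0.910160, 1.202144)
  k2 = (1.061744, -0.640738)
  → (-0.915140, 1.174813)
1.560000: (-0.915140, 1.174813)
  k1 = (1.034413, -0.635708)
  predictor → (-0.749634, 1.073100)
  k2 = (0.918300, -0.962869)
  → (-0.758923, 1.046927)
(p(1.72), q(1.72)) ≈ (-0.7589, 1.0469)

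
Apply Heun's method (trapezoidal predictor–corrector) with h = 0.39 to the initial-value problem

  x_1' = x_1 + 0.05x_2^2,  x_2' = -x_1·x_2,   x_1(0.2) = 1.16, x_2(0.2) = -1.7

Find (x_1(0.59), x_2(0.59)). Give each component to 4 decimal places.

Heun on (x_1,x_2): k1 = f(x_n, state_n); k2 = f(x_n + h, state_n + h·k1); state_{n+1} = state_n + (h/2)·(k1 + k2).
0.200000: (1.160000, -1.700000)
  k1 = (1.304500, 1.972000)
  predictor → (1.668755, -0.930920)
  k2 = (1.712086, 1.553477)
  → (1.748234, -1.012532)
(x_1(0.59), x_2(0.59)) ≈ (1.7482, -1.0125)

1.7482, -1.0125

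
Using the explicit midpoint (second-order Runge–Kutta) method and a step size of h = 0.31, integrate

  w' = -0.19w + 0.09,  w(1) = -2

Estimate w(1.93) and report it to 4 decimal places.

-1.5996

Midpoint: k1 = f(t_n, w_n); k2 = f(t_n + h/2, w_n + (h/2)·k1); w_{n+1} = w_n + h·k2.
t=1.000000, w=-2.000000:
  k1 = f(1.000000, -2.000000) = 0.470000
  k2 = f(1.155000, -1.927150) = 0.456159
  w ← -2.000000 + 0.31·0.456159 = -1.858591
t=1.310000, w=-1.858591:
  k1 = f(1.310000, -1.858591) = 0.443132
  k2 = f(1.465000, -1.789905) = 0.430082
  w ← -1.858591 + 0.31·0.430082 = -1.725265
t=1.620000, w=-1.725265:
  k1 = f(1.620000, -1.725265) = 0.417800
  k2 = f(1.775000, -1.660506) = 0.405496
  w ← -1.725265 + 0.31·0.405496 = -1.599562
w(1.93) ≈ -1.5996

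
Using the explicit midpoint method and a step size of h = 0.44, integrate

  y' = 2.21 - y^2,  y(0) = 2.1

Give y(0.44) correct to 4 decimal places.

Midpoint: k1 = f(t_n, y_n); k2 = f(t_n + h/2, y_n + (h/2)·k1); y_{n+1} = y_n + h·k2.
t=0.000000, y=2.100000:
  k1 = f(0.000000, 2.100000) = -2.200000
  k2 = f(0.220000, 1.616000) = -0.401456
  y ← 2.100000 + 0.44·(-0.401456) = 1.923359
y(0.44) ≈ 1.9234

1.9234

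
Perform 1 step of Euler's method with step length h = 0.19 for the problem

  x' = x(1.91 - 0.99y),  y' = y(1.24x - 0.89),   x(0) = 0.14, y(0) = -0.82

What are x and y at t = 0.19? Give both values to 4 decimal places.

0.2124, -0.7084

Euler on (x,y): x_{n+1} = x_n + h·x', y_{n+1} = y_n + h·y'.
0.000000: (0.140000, -0.820000); f=(0.381052, 0.587448) → (0.212400, -0.708385)
(x(0.19), y(0.19)) ≈ (0.2124, -0.7084)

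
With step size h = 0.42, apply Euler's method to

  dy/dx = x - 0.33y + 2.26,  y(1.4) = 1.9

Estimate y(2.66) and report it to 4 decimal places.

5.7211

Euler: y_{n+1} = y_n + h·f(x_n, y_n).
x=1.400000, y=1.900000: f=3.033000 → y ← 1.900000 + 0.42·3.033000 = 3.173860
x=1.820000, y=3.173860: f=3.032626 → y ← 3.173860 + 0.42·3.032626 = 4.447563
x=2.240000, y=4.447563: f=3.032304 → y ← 4.447563 + 0.42·3.032304 = 5.721131
y(2.66) ≈ 5.7211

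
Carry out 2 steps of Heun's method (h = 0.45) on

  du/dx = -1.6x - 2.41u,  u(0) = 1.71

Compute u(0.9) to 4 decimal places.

Heun: k1 = f(x_n, u_n); k2 = f(x_n + h, u_n + h·k1); u_{n+1} = u_n + (h/2)·(k1 + k2).
x=0.000000, u=1.710000:
  k1 = f(0.000000, 1.710000) = -4.121100
  k2 = f(0.450000, -0.144495) = -0.371767
  u ← 1.710000 + (0.45/2)·(-4.121100 + (-0.371767)) = 0.699105
x=0.450000, u=0.699105:
  k1 = f(0.450000, 0.699105) = -2.404843
  k2 = f(0.900000, -0.383074) = -0.516791
  u ← 0.699105 + (0.45/2)·(-2.404843 + (-0.516791)) = 0.041737
u(0.9) ≈ 0.0417

0.0417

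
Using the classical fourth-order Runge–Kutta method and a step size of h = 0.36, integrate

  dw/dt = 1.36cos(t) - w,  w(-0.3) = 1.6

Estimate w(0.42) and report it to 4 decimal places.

1.4586

RK4: k1 = f(t_n, w_n); k2 = f(t_n + h/2, w_n + (h/2)·k1); k3 = f(t_n + h/2, w_n + (h/2)·k2); k4 = f(t_n + h, w_n + h·k3); w_{n+1} = w_n + (h/6)·(k1 + 2k2 + 2k3 + k4).
t=-0.300000, w=1.600000:
  k1 = f(-0.300000, 1.600000) = -0.300742
  k2 = f(-0.120000, 1.545866) = -0.195647
  k3 = f(-0.120000, 1.564784) = -0.214564
  k4 = f(0.060000, 1.522757) = -0.165204
  w ← 1.600000 + (0.36/6)·(k1 + 2k2 + 2k3 + k4) = 1.522818
t=0.060000, w=1.522818:
  k1 = f(0.060000, 1.522818) = -0.165265
  k2 = f(0.240000, 1.493070) = -0.172051
  k3 = f(0.240000, 1.491849) = -0.170829
  k4 = f(0.420000, 1.461319) = -0.219518
  w ← 1.522818 + (0.36/6)·(k1 + 2k2 + 2k3 + k4) = 1.458585
w(0.42) ≈ 1.4586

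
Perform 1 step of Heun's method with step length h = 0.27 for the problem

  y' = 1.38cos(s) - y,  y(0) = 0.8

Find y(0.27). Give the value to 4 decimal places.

Heun: k1 = f(s_n, y_n); k2 = f(s_n + h, y_n + h·k1); y_{n+1} = y_n + (h/2)·(k1 + k2).
s=0.000000, y=0.800000:
  k1 = f(0.000000, 0.800000) = 0.580000
  k2 = f(0.270000, 0.956600) = 0.373404
  y ← 0.800000 + (0.27/2)·(0.580000 + 0.373404) = 0.928710
y(0.27) ≈ 0.9287

0.9287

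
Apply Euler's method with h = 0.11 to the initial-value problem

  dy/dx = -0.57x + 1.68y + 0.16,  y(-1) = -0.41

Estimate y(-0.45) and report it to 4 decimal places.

Euler: y_{n+1} = y_n + h·f(x_n, y_n).
x=-1.000000, y=-0.410000: f=0.041200 → y ← -0.410000 + 0.11·0.041200 = -0.405468
x=-0.890000, y=-0.405468: f=-0.013886 → y ← -0.405468 + 0.11·(-0.013886) = -0.406995
x=-0.780000, y=-0.406995: f=-0.079152 → y ← -0.406995 + 0.11·(-0.079152) = -0.415702
x=-0.670000, y=-0.415702: f=-0.156480 → y ← -0.415702 + 0.11·(-0.156480) = -0.432915
x=-0.560000, y=-0.432915: f=-0.248097 → y ← -0.432915 + 0.11·(-0.248097) = -0.460206
y(-0.45) ≈ -0.4602

-0.4602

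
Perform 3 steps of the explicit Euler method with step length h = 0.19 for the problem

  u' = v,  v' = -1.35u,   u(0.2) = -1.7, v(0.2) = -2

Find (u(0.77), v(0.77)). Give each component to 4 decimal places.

Euler on (u,v): u_{n+1} = u_n + h·u', v_{n+1} = v_n + h·v'.
0.200000: (-1.700000, -2.000000); f=(-2.000000, 2.295000) → (-2.080000, -1.563950)
0.390000: (-2.080000, -1.563950); f=(-1.563950, 2.808000) → (-2.377150, -1.030430)
0.580000: (-2.377150, -1.030430); f=(-1.030430, 3.209153) → (-2.572932, -0.420691)
(u(0.77), v(0.77)) ≈ (-2.5729, -0.4207)

-2.5729, -0.4207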